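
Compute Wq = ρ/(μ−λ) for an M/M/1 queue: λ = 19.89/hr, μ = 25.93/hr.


ρ = 19.89/25.93 = 0.7671
Wq = ρ/(μ−λ) = 0.7671/(25.93 − 19.89) = 0.7671/6.04 = 0.1270 hr

Final: 0.1270 hr


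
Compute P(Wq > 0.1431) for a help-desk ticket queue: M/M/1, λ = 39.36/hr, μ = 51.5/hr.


ρ = 39.36/51.5 = 0.7643
P(Wq > t) = ρ·e^{−(μ−λ)t} = 0.7643·e^{−1.7372}
= 0.7643·0.176007 = 0.134517

Final: 0.134517


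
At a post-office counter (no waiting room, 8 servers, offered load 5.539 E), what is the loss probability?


B(c,a) = (a^c/c!) / Σ_{k=0}^{c} a^k/k!
a^8/8! = 21.975077
Σ terms (k=0..8): 1.00000 + 5.53900 + 15.34026 + 28.32323 + 39.22060 + 43.44858 + 40.11028 + 31.73869 + 21.97508 = 226.695721
B = 21.975077/226.695721 = 0.096936

Final: 0.096936


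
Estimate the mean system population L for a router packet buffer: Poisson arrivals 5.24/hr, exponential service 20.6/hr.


ρ = λ/μ = 5.24/20.6 = 0.2544
L = ρ/(1−ρ) = 0.2544/(1 − 0.2544) = 0.2544/0.7456 = 0.3411

Final: 0.3411


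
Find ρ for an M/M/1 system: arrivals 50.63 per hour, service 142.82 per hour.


ρ = λ/μ = 50.63/142.82 = 0.3545

Final: 0.3545


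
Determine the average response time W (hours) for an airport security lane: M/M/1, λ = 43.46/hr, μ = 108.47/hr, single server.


W = 1/(μ−λ) = 1/(108.47 − 43.46) = 1/65.01 = 0.01538 hr

Final: 0.01538 hr


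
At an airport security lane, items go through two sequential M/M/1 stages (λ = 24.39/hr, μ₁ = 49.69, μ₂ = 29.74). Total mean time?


Each node sees arrival rate λ = 24.39/hr (tandem ⇒ throughput preserved).
W₁ = 1/(μ₁−λ) = 1/(49.69−24.39) = 0.03953 hr
W₂ = 1/(μ₂−λ) = 1/(29.74−24.39) = 0.18692 hr
W_total = W₁ + W₂ = 0.03953 + 0.18692 = 0.22644 hr

Final: 0.22644 hr


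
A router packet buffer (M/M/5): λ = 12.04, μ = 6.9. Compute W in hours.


a = 1.7449; ρ = 0.3490; P₀ = 0.174030
Lq = P₀·a^c·ρ/(c!(1−ρ)²) = 0.01932
Wq = Lq/λ = 0.01932/12.04 = 0.001604 hr
W = Wq + 1/μ = 0.001604 + 0.14493 = 0.14653 hr

Final: 0.14653 hr


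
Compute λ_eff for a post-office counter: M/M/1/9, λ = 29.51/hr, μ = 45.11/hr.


ρ = 0.6542; P_K = (1−ρ)ρ^9/(1−ρ^10) = 0.007698
λ_eff = λ(1 − P_K) = 29.51·(1 − 0.007698) = 29.51·0.992302 = 29.2828 /hr

Final: 29.2828 /hr


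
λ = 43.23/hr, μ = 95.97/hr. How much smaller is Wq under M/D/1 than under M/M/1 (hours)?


ρ = 43.23/95.97 = 0.4505
Wq(M/M/1) = ρ/(μ−λ) = 0.4505/52.74 = 0.008541 hr
Wq(M/D/1) = ρ/(2(μ−λ)) = 0.004271 hr
Savings = 0.008541 − 0.004271 = 0.004271 hr

Final: 0.004271 hr


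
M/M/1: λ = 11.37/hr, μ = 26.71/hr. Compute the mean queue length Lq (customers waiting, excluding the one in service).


ρ = 11.37/26.71 = 0.4257
Lq = ρ²/(1−ρ) = 0.1812/0.5743 = 0.3155

Final: 0.3155


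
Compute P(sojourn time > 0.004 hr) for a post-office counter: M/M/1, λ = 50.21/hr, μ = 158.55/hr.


W ~ Exponential(μ−λ) for M/M/1.
μ − λ = 158.55 − 50.21 = 108.3400
P(W > t) = e^{−(μ−λ)t} = e^{−0.4334} = 0.648327

Final: 0.648327


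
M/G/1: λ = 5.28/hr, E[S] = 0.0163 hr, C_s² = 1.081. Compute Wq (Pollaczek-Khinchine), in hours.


ρ = λ·E[S] = 5.28·0.0163 = 0.08606
E[S²] = E[S]²(1+C_s²) = 0.0163²·(1+1.081) = 0.0005529
Wq = λ·E[S²]/(2(1−ρ)) = 5.28·0.0005529/(2·0.9139) = 0.001597 hr

Final: 0.001597 hr


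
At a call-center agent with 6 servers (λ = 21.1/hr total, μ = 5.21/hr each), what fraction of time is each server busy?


ρ = λ/(cμ) = 21.1/(6·5.21) = 21.1/31.26 = 0.6750

Final: 0.6750


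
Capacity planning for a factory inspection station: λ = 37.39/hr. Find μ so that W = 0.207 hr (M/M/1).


W = 1/(μ−λ) ⇒ μ − λ = 1/W = 1/0.207 = 4.8309
μ = λ + 1/W = 37.39 + 4.8309 = 42.2209 per hr

Final: 42.2209 /hr


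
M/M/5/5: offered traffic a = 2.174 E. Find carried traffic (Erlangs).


B(5,2.174) = 0.047138 (Erlang-B)
Carried load = a(1 − B) = 2.174·(1 − 0.047138) = 2.174·0.952862 = 2.0715 E

Final: 2.0715 Erlangs


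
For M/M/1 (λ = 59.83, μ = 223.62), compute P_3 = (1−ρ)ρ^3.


ρ = 59.83/223.62 = 0.2676
P_n = (1−ρ)·ρ^n = (1 − 0.2676)·0.2676^3 = 0.7324·0.019152 = 0.014028

Final: 0.014028


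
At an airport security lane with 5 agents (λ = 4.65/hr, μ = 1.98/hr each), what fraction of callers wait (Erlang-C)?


a = λ/μ = 2.3485; ρ = a/5 = 0.4697
P₀ = 0.093852 (from M/M/c formula)
C(c,a) = [a^c/(c!(1−ρ))]·P₀ = [71.43957/(120·0.5303)]·0.093852
= 1.12262·0.093852 = 0.105360

Final: 0.105360


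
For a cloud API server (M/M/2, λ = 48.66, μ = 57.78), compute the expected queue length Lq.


a = λ/μ = 0.8422; ρ = a/2 = 0.4211
P₀ = 0.407380
Lq = P₀·a^c·ρ / (c!·(1−ρ)²) = 0.407380·0.70923·0.4211/(2·0.33515)
= 0.18150

Final: 0.18150


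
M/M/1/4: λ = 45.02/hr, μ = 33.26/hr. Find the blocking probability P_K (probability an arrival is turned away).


ρ = λ/μ = 45.02/33.26 = 1.3536
P_K = (1−ρ)ρ^K/(1−ρ^(K+1)) = (-0.3536·3.356858)/(1 − 4.543769)
= -1.186911/-3.543769 = 0.334929

Final: 0.334929


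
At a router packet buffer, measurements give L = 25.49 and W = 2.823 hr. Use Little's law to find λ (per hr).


λ = L/W = 25.49/2.823 = 9.0294 /hr

Final: 9.0294 /hr


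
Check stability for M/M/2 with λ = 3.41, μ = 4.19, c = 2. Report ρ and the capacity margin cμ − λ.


Total capacity cμ = 2·4.19 = 8.38/hr
ρ = λ/(cμ) = 3.41/8.38 = 0.4069
Stable ⇔ ρ < 1: YES
Spare capacity = cμ − λ = 8.38 − 3.41 = 4.97/hr

Final: ρ = 0.4069; stable; margin = 4.97/hr


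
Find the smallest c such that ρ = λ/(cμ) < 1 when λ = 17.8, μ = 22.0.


Stability requires cμ > λ ⇔ c > λ/μ.
λ/μ = 17.8/22.0 = 0.8091
Minimum integer c = ⌊0.8091⌋ + 1 = 1
Check: 1·22.0 = 22.00 > 17.8, while 0·22.0 = 0.00 ≤ 17.8

Final: 1 servers


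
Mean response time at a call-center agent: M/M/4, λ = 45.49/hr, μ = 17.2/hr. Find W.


a = 2.6448; ρ = 0.6612; P₀ = 0.061567
Lq = P₀·a^c·ρ/(c!(1−ρ)²) = 0.72295
Wq = Lq/λ = 0.72295/45.49 = 0.01589 hr
W = Wq + 1/μ = 0.01589 + 0.05814 = 0.07403 hr

Final: 0.07403 hr


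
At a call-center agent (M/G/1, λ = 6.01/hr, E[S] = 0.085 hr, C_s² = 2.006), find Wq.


ρ = λ·E[S] = 6.01·0.085 = 0.5109
E[S²] = E[S]²(1+C_s²) = 0.085²·(1+2.006) = 0.021718
Wq = λ·E[S²]/(2(1−ρ)) = 6.01·0.021718/(2·0.4891) = 0.13342 hr

Final: 0.13342 hr


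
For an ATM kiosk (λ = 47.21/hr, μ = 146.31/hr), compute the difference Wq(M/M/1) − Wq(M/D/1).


ρ = 47.21/146.31 = 0.3227
Wq(M/M/1) = ρ/(μ−λ) = 0.3227/99.10 = 0.003256 hr
Wq(M/D/1) = ρ/(2(μ−λ)) = 0.001628 hr
Savings = 0.003256 − 0.001628 = 0.001628 hr

Final: 0.001628 hr


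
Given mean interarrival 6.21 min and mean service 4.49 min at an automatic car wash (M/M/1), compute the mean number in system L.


λ = 60/6.21 = 9.6618 /hr
μ = 60/4.49 = 13.3630 /hr
ρ = λ/μ = 9.6618/13.3630 = 0.7230
L = ρ/(1−ρ) = 0.7230/0.2770 = 2.6105

Final: 2.6105


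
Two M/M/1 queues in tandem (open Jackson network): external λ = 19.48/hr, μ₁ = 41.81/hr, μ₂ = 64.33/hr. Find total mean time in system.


Each node sees arrival rate λ = 19.48/hr (tandem ⇒ throughput preserved).
W₁ = 1/(μ₁−λ) = 1/(41.81−19.48) = 0.04478 hr
W₂ = 1/(μ₂−λ) = 1/(64.33−19.48) = 0.02230 hr
W_total = W₁ + W₂ = 0.04478 + 0.02230 = 0.06708 hr

Final: 0.06708 hr


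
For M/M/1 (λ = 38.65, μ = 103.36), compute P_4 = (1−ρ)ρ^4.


ρ = 38.65/103.36 = 0.3739
P_n = (1−ρ)·ρ^n = (1 − 0.3739)·0.3739^4 = 0.6261·0.019552 = 0.012241

Final: 0.012241


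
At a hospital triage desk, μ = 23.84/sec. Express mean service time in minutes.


Mean service time = 1/μ = 1/23.84 second = 0.04195 second
In minutes: 0.04195 × 0.0166667 = 0.0006991 min

Final: 0.0006991 min


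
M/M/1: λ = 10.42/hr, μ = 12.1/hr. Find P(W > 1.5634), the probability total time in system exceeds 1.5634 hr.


W ~ Exponential(μ−λ) for M/M/1.
μ − λ = 12.1 − 10.42 = 1.6800
P(W > t) = e^{−(μ−λ)t} = e^{−2.6265} = 0.072330

Final: 0.072330


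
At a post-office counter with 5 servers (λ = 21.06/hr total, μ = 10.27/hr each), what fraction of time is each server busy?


ρ = λ/(cμ) = 21.06/(5·10.27) = 21.06/51.35 = 0.4101

Final: 0.4101


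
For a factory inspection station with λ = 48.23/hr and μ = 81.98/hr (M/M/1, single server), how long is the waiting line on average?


ρ = 48.23/81.98 = 0.5883
Lq = ρ²/(1−ρ) = 0.3461/0.4117 = 0.8407

Final: 0.8407


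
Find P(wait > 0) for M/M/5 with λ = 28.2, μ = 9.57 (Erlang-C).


a = λ/μ = 2.9467; ρ = a/5 = 0.5893
P₀ = 0.049499 (from M/M/c formula)
C(c,a) = [a^c/(c!(1−ρ))]·P₀ = [222.17022/(120·0.4107)]·0.049499
= 4.50842·0.049499 = 0.223160

Final: 0.223160


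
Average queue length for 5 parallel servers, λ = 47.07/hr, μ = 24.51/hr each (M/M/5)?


a = λ/μ = 1.9204; ρ = a/5 = 0.3841
P₀ = 0.145664
Lq = P₀·a^c·ρ / (c!·(1−ρ)²) = 0.145664·26.12188·0.3841/(120·0.37935)
= 0.03210

Final: 0.03210


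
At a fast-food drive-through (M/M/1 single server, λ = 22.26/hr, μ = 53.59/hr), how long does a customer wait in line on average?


ρ = 22.26/53.59 = 0.4154
Wq = ρ/(μ−λ) = 0.4154/(53.59 − 22.26) = 0.4154/31.33 = 0.01326 hr

Final: 0.01326 hr


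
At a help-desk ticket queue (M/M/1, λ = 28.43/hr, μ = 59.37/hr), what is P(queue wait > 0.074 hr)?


ρ = 28.43/59.37 = 0.4789
P(Wq > t) = ρ·e^{−(μ−λ)t} = 0.4789·e^{−2.2896}
= 0.4789·0.101311 = 0.048514

Final: 0.048514


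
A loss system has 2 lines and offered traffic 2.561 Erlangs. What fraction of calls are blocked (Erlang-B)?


B(c,a) = (a^c/c!) / Σ_{k=0}^{c} a^k/k!
a^2/2! = 3.279360
Σ terms (k=0..2): 1.00000 + 2.56100 + 3.27936 = 6.840360
B = 3.279360/6.840360 = 0.479413

Final: 0.479413


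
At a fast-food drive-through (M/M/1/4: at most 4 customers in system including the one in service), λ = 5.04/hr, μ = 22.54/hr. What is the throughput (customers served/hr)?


ρ = 0.2236; P_K = (1−ρ)ρ^4/(1−ρ^5) = 0.001942
λ_eff = λ(1 − P_K) = 5.04·(1 − 0.001942) = 5.04·0.998058 = 5.0302 /hr

Final: 5.0302 /hr


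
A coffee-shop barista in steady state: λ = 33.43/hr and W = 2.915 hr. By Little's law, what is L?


L = λW = 33.43·2.915 = 97.4484

Final: 97.4484


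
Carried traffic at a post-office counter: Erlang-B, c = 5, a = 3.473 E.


B(5,3.473) = 0.151689 (Erlang-B)
Carried load = a(1 − B) = 3.473·(1 − 0.151689) = 3.473·0.848311 = 2.9462 E

Final: 2.9462 Erlangs


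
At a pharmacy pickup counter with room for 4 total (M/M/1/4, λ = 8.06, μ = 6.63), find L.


ρ = 8.06/6.63 = 1.2157
L = ρ[1 − (K+1)ρ^K + Kρ^(K+1)] / [(1−ρ)(1−ρ^(K+1))]
Numerator: 1.2157·(1 − 5·2.184168 + 4·2.655263) = 0.851238
Denominator: (-0.2157)·(-1.655263) = 0.357018
L = 0.851238/0.357018 = 2.3843

Final: 2.3843


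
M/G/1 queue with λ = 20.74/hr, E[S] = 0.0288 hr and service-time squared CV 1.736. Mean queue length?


ρ = λ·E[S] = 20.74·0.0288 = 0.5973
Lq = ρ²(1+C_s²)/(2(1−ρ)) = 0.3568·(1+1.736)/(2·0.4027)
= 0.3568·2.7360/0.8054 = 1.21205

Final: 1.21205


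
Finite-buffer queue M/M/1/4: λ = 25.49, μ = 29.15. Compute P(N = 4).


ρ = λ/μ = 25.49/29.15 = 0.8744
P_K = (1−ρ)ρ^K/(1−ρ^(K+1)) = (0.1256·0.584689)/(1 − 0.511277)
= 0.073412/0.488723 = 0.150212

Final: 0.150212


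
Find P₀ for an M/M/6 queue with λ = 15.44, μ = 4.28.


a = λ/μ = 15.44/4.28 = 3.6075; ρ = a/c = 0.6012
Σ_{k=0}^{5} a^k/k! (terms k=0..5) = 1.00000 + 3.60748 + 6.50694 + 7.82455 + 7.05672 + 5.09139 = 31.08708
Tail: a^6/(6!(1−ρ)) = 2204.04858/(720·0.3988) = 7.67686
P₀ = 1/(31.08708 + 7.67686) = 1/38.76394 = 0.025797

Final: 0.025797


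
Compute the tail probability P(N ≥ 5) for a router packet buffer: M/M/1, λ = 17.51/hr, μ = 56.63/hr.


ρ = 17.51/56.63 = 0.3092
P(N ≥ n) = ρ^n = 0.3092^5 = 0.002826

Final: 0.002826


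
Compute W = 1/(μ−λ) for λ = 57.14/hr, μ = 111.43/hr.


W = 1/(μ−λ) = 1/(111.43 − 57.14) = 1/54.29 = 0.01842 hr

Final: 0.01842 hr


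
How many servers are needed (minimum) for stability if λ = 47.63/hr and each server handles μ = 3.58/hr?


Stability requires cμ > λ ⇔ c > λ/μ.
λ/μ = 47.63/3.58 = 13.3045
Minimum integer c = ⌊13.3045⌋ + 1 = 14
Check: 14·3.58 = 50.12 > 47.63, while 13·3.58 = 46.54 ≤ 47.63

Final: 14 servers


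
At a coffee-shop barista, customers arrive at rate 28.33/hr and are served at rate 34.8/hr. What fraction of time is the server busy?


ρ = λ/μ = 28.33/34.8 = 0.8141

Final: 0.8141


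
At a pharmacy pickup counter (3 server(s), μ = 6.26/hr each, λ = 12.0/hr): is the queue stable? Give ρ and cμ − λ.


Total capacity cμ = 3·6.26 = 18.78/hr
ρ = λ/(cμ) = 12.0/18.78 = 0.6390
Stable ⇔ ρ < 1: YES
Spare capacity = cμ − λ = 18.78 − 12.0 = 6.78/hr

Final: ρ = 0.6390; stable; margin = 6.78/hr


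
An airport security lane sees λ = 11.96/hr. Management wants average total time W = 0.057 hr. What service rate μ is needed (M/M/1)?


W = 1/(μ−λ) ⇒ μ − λ = 1/W = 1/0.057 = 17.5439
μ = λ + 1/W = 11.96 + 17.5439 = 29.5039 per hr

Final: 29.5039 /hr


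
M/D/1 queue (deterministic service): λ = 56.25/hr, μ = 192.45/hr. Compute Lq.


ρ = 56.25/192.45 = 0.2923
M/D/1: Lq = ρ²/(2(1−ρ)) = 0.08543/(2·0.7077) = 0.06036

Final: 0.06036


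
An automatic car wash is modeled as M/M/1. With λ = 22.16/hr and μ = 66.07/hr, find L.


ρ = λ/μ = 22.16/66.07 = 0.3354
L = ρ/(1−ρ) = 0.3354/(1 − 0.3354) = 0.3354/0.6646 = 0.5047

Final: 0.5047


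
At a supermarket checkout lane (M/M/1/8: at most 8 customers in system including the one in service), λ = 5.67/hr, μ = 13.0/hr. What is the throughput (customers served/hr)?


ρ = 0.4362; P_K = (1−ρ)ρ^8/(1−ρ^9) = 0.0007388
λ_eff = λ(1 − P_K) = 5.67·(1 − 0.0007388) = 5.67·0.999261 = 5.6658 /hr

Final: 5.6658 /hr


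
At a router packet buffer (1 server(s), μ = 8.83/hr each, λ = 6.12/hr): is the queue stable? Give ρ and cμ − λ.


Total capacity cμ = 1·8.83 = 8.83/hr
ρ = λ/(cμ) = 6.12/8.83 = 0.6931
Stable ⇔ ρ < 1: YES
Spare capacity = cμ − λ = 8.83 − 6.12 = 2.71/hr

Final: ρ = 0.6931; stable; margin = 2.71/hr


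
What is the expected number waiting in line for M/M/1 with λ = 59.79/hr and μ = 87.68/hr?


ρ = 59.79/87.68 = 0.6819
Lq = ρ²/(1−ρ) = 0.4650/0.3181 = 1.4619

Final: 1.4619


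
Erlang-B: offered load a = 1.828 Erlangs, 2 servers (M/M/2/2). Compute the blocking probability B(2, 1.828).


B(c,a) = (a^c/c!) / Σ_{k=0}^{c} a^k/k!
a^2/2! = 1.670792
Σ terms (k=0..2): 1.00000 + 1.82800 + 1.67079 = 4.498792
B = 1.670792/4.498792 = 0.371387

Final: 0.371387


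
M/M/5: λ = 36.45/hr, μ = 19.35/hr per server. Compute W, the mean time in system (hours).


a = 1.8837; ρ = 0.3767; P₀ = 0.151201
Lq = P₀·a^c·ρ/(c!(1−ρ)²) = 0.02898
Wq = Lq/λ = 0.02898/36.45 = 0.0007952 hr
W = Wq + 1/μ = 0.0007952 + 0.05168 = 0.05247 hr

Final: 0.05247 hr


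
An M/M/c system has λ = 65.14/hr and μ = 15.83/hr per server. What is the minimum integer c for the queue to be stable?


Stability requires cμ > λ ⇔ c > λ/μ.
λ/μ = 65.14/15.83 = 4.1150
Minimum integer c = ⌊4.1150⌋ + 1 = 5
Check: 5·15.83 = 79.15 > 65.14, while 4·15.83 = 63.32 ≤ 65.14

Final: 5 servers


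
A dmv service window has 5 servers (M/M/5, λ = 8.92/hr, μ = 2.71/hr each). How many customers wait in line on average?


a = λ/μ = 3.2915; ρ = a/5 = 0.6583
P₀ = 0.033372
Lq = P₀·a^c·ρ / (c!·(1−ρ)²) = 0.033372·386.34724·0.6583/(120·0.11676)
= 0.60580

Final: 0.60580


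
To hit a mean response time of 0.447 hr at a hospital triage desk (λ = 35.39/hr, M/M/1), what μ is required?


W = 1/(μ−λ) ⇒ μ − λ = 1/W = 1/0.447 = 2.2371
μ = λ + 1/W = 35.39 + 2.2371 = 37.6271 per hr

Final: 37.6271 /hr


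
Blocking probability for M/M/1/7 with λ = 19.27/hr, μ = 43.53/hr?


ρ = λ/μ = 19.27/43.53 = 0.4427
P_K = (1−ρ)ρ^K/(1−ρ^(K+1)) = (0.5573·0.003332)/(1 − 0.001475)
= 0.001857/0.998525 = 0.001859

Final: 0.001859


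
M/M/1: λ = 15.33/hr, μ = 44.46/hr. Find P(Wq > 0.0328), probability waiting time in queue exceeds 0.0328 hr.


ρ = 15.33/44.46 = 0.3448
P(Wq > t) = ρ·e^{−(μ−λ)t} = 0.3448·e^{−0.9555}
= 0.3448·0.384634 = 0.132623

Final: 0.132623


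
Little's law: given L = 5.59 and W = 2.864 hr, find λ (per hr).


λ = L/W = 5.59/2.864 = 1.9518 /hr

Final: 1.9518 /hr


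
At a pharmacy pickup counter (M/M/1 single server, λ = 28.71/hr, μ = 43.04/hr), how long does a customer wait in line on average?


ρ = 28.71/43.04 = 0.6671
Wq = ρ/(μ−λ) = 0.6671/(43.04 − 28.71) = 0.6671/14.33 = 0.04655 hr

Final: 0.04655 hr


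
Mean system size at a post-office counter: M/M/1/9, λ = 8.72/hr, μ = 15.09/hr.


ρ = 8.72/15.09 = 0.5779
L = ρ[1 − (K+1)ρ^K + Kρ^(K+1)] / [(1−ρ)(1−ρ^(K+1))]
Numerator: 0.5779·(1 − 10·0.007185 + 9·0.004152) = 0.557939
Denominator: (0.4221)·(0.995848) = 0.420381
L = 0.557939/0.420381 = 1.3272

Final: 1.3272


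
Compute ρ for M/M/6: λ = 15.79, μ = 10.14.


ρ = λ/(cμ) = 15.79/(6·10.14) = 15.79/60.84 = 0.2595

Final: 0.2595


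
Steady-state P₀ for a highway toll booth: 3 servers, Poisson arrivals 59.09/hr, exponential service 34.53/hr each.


a = λ/μ = 59.09/34.53 = 1.7113; ρ = a/c = 0.5704
Σ_{k=0}^{2} a^k/k! (terms k=0..2) = 1.00000 + 1.71127 + 1.46421 = 4.17548
Tail: a^3/(3!(1−ρ)) = 5.01132/(6·0.4296) = 1.94428
P₀ = 1/(4.17548 + 1.94428) = 1/6.11976 = 0.163405

Final: 0.163405


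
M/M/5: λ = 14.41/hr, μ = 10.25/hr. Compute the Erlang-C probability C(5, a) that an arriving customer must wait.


a = λ/μ = 1.4059; ρ = a/5 = 0.2812
P₀ = 0.244883 (from M/M/c formula)
C(c,a) = [a^c/(c!(1−ρ))]·P₀ = [5.49162/(120·0.7188)]·0.244883
= 0.06366·0.244883 = 0.015590

Final: 0.015590


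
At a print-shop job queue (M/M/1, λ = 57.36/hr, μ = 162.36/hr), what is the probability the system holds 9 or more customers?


ρ = 57.36/162.36 = 0.3533
P(N ≥ n) = ρ^n = 0.3533^9 = 0.00008574

Final: 0.00008574


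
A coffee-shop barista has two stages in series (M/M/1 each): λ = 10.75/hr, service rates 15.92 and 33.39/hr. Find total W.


Each node sees arrival rate λ = 10.75/hr (tandem ⇒ throughput preserved).
W₁ = 1/(μ₁−λ) = 1/(15.92−10.75) = 0.19342 hr
W₂ = 1/(μ₂−λ) = 1/(33.39−10.75) = 0.04417 hr
W_total = W₁ + W₂ = 0.19342 + 0.04417 = 0.23759 hr

Final: 0.23759 hr


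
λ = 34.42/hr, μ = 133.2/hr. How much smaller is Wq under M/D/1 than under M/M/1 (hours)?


ρ = 34.42/133.2 = 0.2584
Wq(M/M/1) = ρ/(μ−λ) = 0.2584/98.78 = 0.002616 hr
Wq(M/D/1) = ρ/(2(μ−λ)) = 0.001308 hr
Savings = 0.002616 − 0.001308 = 0.001308 hr

Final: 0.001308 hr


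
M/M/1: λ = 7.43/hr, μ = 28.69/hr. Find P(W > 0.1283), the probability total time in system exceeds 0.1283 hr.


W ~ Exponential(μ−λ) for M/M/1.
μ − λ = 28.69 − 7.43 = 21.2600
P(W > t) = e^{−(μ−λ)t} = e^{−2.7277} = 0.065372

Final: 0.065372


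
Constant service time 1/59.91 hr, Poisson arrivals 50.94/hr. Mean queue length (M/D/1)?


ρ = 50.94/59.91 = 0.8503
M/D/1: Lq = ρ²/(2(1−ρ)) = 0.7230/(2·0.1497) = 2.41433

Final: 2.41433


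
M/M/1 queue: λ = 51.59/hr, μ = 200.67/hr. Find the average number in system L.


ρ = λ/μ = 51.59/200.67 = 0.2571
L = ρ/(1−ρ) = 0.2571/(1 − 0.2571) = 0.2571/0.7429 = 0.3461

Final: 0.3461


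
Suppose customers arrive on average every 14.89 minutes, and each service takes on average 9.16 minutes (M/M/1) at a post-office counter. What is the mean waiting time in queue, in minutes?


λ = 60/14.89 = 4.0296 /hr
μ = 60/9.16 = 6.5502 /hr
ρ = λ/μ = 4.0296/6.5502 = 0.6152
Wq = ρ/(μ−λ) = 0.6152/(6.5502−4.0296) = 0.24405 hr
In minutes: 0.24405·60 = 14.643 min

Final: 14.643 min


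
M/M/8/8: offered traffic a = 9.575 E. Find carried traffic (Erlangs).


B(8,9.575) = 0.318000 (Erlang-B)
Carried load = a(1 − B) = 9.575·(1 − 0.318000) = 9.575·0.682000 = 6.5301 E

Final: 6.5301 Erlangs


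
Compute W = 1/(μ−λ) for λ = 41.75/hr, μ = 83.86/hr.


W = 1/(μ−λ) = 1/(83.86 − 41.75) = 1/42.11 = 0.02375 hr

Final: 0.02375 hr


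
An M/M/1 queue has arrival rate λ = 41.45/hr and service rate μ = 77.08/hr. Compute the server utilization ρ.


ρ = λ/μ = 41.45/77.08 = 0.5378

Final: 0.5378


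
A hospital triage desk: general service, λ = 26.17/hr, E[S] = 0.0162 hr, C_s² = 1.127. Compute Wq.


ρ = λ·E[S] = 26.17·0.0162 = 0.4240
E[S²] = E[S]²(1+C_s²) = 0.0162²·(1+1.127) = 0.0005582
Wq = λ·E[S²]/(2(1−ρ)) = 26.17·0.0005582/(2·0.5760) = 0.01268 hr

Final: 0.01268 hr


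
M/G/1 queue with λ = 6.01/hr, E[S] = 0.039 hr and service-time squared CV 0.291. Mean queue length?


ρ = λ·E[S] = 6.01·0.039 = 0.2344
Lq = ρ²(1+C_s²)/(2(1−ρ)) = 0.05494·(1+0.291)/(2·0.7656)
= 0.05494·1.2910/1.5312 = 0.04632

Final: 0.04632


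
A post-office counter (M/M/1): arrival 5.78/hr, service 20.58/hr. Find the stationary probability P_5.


ρ = 5.78/20.58 = 0.2809
P_n = (1−ρ)·ρ^n = (1 − 0.2809)·0.2809^5 = 0.7191·0.001747 = 0.001257

Final: 0.001257


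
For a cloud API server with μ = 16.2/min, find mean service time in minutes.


Mean service time = 1/μ = 1/16.2 minute = 0.06173 minute
In minutes: 0.06173 × 1 = 0.06173 min

Final: 0.06173 min


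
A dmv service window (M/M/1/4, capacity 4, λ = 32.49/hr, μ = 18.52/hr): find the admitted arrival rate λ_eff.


ρ = 1.7543; P_K = (1−ρ)ρ^4/(1−ρ^5) = 0.457512
λ_eff = λ(1 − P_K) = 32.49·(1 − 0.457512) = 32.49·0.542488 = 17.6254 /hr

Final: 17.6254 /hr


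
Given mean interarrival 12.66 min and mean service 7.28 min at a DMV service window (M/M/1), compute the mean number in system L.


λ = 60/12.66 = 4.7393 /hr
μ = 60/7.28 = 8.2418 /hr
ρ = λ/μ = 4.7393/8.2418 = 0.5750
L = ρ/(1−ρ) = 0.5750/0.4250 = 1.3532

Final: 1.3532


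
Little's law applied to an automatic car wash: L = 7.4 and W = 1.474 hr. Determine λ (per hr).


λ = L/W = 7.4/1.474 = 5.0204 /hr

Final: 5.0204 /hr


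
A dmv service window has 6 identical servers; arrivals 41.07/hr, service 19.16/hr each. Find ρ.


ρ = λ/(cμ) = 41.07/(6·19.16) = 41.07/114.96 = 0.3573

Final: 0.3573


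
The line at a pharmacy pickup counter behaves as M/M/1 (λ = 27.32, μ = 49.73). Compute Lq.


ρ = 27.32/49.73 = 0.5494
Lq = ρ²/(1−ρ) = 0.3018/0.4506 = 0.6697

Final: 0.6697


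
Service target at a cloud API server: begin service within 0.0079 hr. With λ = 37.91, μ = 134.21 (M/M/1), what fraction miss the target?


ρ = 37.91/134.21 = 0.2825
P(Wq > t) = ρ·e^{−(μ−λ)t} = 0.2825·e^{−0.7608}
= 0.2825·0.467306 = 0.131999

Final: 0.131999


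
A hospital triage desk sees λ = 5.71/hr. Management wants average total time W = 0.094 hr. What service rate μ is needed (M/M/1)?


W = 1/(μ−λ) ⇒ μ − λ = 1/W = 1/0.094 = 10.6383
μ = λ + 1/W = 5.71 + 10.6383 = 16.3483 per hr

Final: 16.3483 /hr


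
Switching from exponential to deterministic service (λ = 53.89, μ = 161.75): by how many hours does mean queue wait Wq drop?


ρ = 53.89/161.75 = 0.3332
Wq(M/M/1) = ρ/(μ−λ) = 0.3332/107.86 = 0.003089 hr
Wq(M/D/1) = ρ/(2(μ−λ)) = 0.001544 hr
Savings = 0.003089 − 0.001544 = 0.001544 hr

Final: 0.001544 hr


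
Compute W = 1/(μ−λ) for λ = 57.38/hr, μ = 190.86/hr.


W = 1/(μ−λ) = 1/(190.86 − 57.38) = 1/133.48 = 0.007492 hr

Final: 0.007492 hr


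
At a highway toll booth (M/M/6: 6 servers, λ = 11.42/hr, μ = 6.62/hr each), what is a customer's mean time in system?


a = 1.7251; ρ = 0.2875; P₀ = 0.178053
Lq = P₀·a^c·ρ/(c!(1−ρ)²) = 0.003691
Wq = Lq/λ = 0.003691/11.42 = 0.0003232 hr
W = Wq + 1/μ = 0.0003232 + 0.15106 = 0.15138 hr

Final: 0.15138 hr


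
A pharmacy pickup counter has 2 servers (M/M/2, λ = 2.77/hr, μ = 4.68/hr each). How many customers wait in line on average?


a = λ/μ = 0.5919; ρ = a/2 = 0.2959
P₀ = 0.543281
Lq = P₀·a^c·ρ / (c!·(1−ρ)²) = 0.543281·0.35032·0.2959/(2·0.49570)
= 0.05681

Final: 0.05681


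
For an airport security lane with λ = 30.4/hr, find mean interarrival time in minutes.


Mean interarrival time = 1/λ = 1/30.4 hour = 0.03289 hour
In minutes: 0.03289 × 60 = 1.9737 min

Final: 1.9737 min


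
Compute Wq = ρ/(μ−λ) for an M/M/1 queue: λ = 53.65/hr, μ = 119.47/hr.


ρ = 53.65/119.47 = 0.4491
Wq = ρ/(μ−λ) = 0.4491/(119.47 − 53.65) = 0.4491/65.82 = 0.006823 hr

Final: 0.006823 hr


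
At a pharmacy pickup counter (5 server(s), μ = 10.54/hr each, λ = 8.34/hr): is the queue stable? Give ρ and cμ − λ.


Total capacity cμ = 5·10.54 = 52.70/hr
ρ = λ/(cμ) = 8.34/52.70 = 0.1583
Stable ⇔ ρ < 1: YES
Spare capacity = cμ − λ = 52.70 − 8.34 = 44.36/hr

Final: ρ = 0.1583; stable; margin = 44.36/hr


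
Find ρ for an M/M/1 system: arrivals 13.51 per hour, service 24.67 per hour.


ρ = λ/μ = 13.51/24.67 = 0.5476

Final: 0.5476


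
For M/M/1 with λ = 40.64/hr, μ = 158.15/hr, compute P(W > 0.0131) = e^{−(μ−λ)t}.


W ~ Exponential(μ−λ) for M/M/1.
μ − λ = 158.15 − 40.64 = 117.5100
P(W > t) = e^{−(μ−λ)t} = e^{−1.5394} = 0.214514

Final: 0.214514


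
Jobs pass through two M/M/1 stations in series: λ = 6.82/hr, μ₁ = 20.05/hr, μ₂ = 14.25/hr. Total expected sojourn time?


Each node sees arrival rate λ = 6.82/hr (tandem ⇒ throughput preserved).
W₁ = 1/(μ₁−λ) = 1/(20.05−6.82) = 0.07559 hr
W₂ = 1/(μ₂−λ) = 1/(14.25−6.82) = 0.13459 hr
W_total = W₁ + W₂ = 0.07559 + 0.13459 = 0.21018 hr

Final: 0.21018 hr


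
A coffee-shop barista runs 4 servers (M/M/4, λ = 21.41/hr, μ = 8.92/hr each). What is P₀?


a = λ/μ = 21.41/8.92 = 2.4002; ρ = a/c = 0.6001
Σ_{k=0}^{3} a^k/k! (terms k=0..3) = 1.00000 + 2.40022 + 2.88054 + 2.30465 = 8.58541
Tail: a^4/(4!(1−ρ)) = 33.19000/(24·0.3999) = 3.45778
P₀ = 1/(8.58541 + 3.45778) = 1/12.04318 = 0.083035

Final: 0.083035


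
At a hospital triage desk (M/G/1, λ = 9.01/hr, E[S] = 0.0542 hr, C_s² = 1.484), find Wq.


ρ = λ·E[S] = 9.01·0.0542 = 0.4883
E[S²] = E[S]²(1+C_s²) = 0.0542²·(1+1.484) = 0.007297
Wq = λ·E[S²]/(2(1−ρ)) = 9.01·0.007297/(2·0.5117) = 0.06425 hr

Final: 0.06425 hr


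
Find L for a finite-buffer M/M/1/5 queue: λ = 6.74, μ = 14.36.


ρ = 6.74/14.36 = 0.4694
L = ρ[1 − (K+1)ρ^K + Kρ^(K+1)] / [(1−ρ)(1−ρ^(K+1))]
Numerator: 0.4694·(1 − 6·0.022779 + 5·0.010691) = 0.430302
Denominator: (0.5306)·(0.989309) = 0.524967
L = 0.430302/0.524967 = 0.8197

Final: 0.8197


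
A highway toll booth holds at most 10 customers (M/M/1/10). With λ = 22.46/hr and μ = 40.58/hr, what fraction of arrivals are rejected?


ρ = λ/μ = 22.46/40.58 = 0.5535
P_K = (1−ρ)ρ^K/(1−ρ^(K+1)) = (0.4465·0.002698)/(1 − 0.001493)
= 0.001205/0.998507 = 0.001206

Final: 0.001206


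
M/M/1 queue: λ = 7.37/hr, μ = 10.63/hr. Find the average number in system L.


ρ = λ/μ = 7.37/10.63 = 0.6933
L = ρ/(1−ρ) = 0.6933/(1 − 0.6933) = 0.6933/0.3067 = 2.2607

Final: 2.2607


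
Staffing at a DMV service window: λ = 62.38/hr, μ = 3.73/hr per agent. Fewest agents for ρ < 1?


Stability requires cμ > λ ⇔ c > λ/μ.
λ/μ = 62.38/3.73 = 16.7239
Minimum integer c = ⌊16.7239⌋ + 1 = 17
Check: 17·3.73 = 63.41 > 62.38, while 16·3.73 = 59.68 ≤ 62.38

Final: 17 servers


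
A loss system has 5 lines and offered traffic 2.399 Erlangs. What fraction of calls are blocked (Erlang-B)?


B(c,a) = (a^c/c!) / Σ_{k=0}^{c} a^k/k!
a^5/5! = 0.662171
Σ terms (k=0..5): 1.00000 + 2.39900 + 2.87760 + 2.30112 + 1.38010 + 0.66217 = 10.619990
B = 0.662171/10.619990 = 0.062351

Final: 0.062351


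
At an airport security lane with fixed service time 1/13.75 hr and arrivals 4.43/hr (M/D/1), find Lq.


ρ = 4.43/13.75 = 0.3222
M/D/1: Lq = ρ²/(2(1−ρ)) = 0.1038/(2·0.6778) = 0.07657

Final: 0.07657


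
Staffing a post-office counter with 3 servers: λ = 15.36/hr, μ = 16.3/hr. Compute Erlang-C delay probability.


a = λ/μ = 0.9423; ρ = a/3 = 0.3141
P₀ = 0.386151 (from M/M/c formula)
C(c,a) = [a^c/(c!(1−ρ))]·P₀ = [0.83678/(6·0.6859)]·0.386151
= 0.20333·0.386151 = 0.078517

Final: 0.078517


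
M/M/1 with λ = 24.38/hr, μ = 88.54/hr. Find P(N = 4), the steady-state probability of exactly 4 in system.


ρ = 24.38/88.54 = 0.2754
P_n = (1−ρ)·ρ^n = (1 − 0.2754)·0.2754^4 = 0.7246·0.005749 = 0.004166

Final: 0.004166


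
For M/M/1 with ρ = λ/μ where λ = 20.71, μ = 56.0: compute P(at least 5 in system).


ρ = 20.71/56.0 = 0.3698
P(N ≥ n) = ρ^n = 0.3698^5 = 0.006918

Final: 0.006918


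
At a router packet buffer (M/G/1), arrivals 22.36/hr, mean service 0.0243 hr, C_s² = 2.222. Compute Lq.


ρ = λ·E[S] = 22.36·0.0243 = 0.5433
Lq = ρ²(1+C_s²)/(2(1−ρ)) = 0.2952·(1+2.222)/(2·0.4567)
= 0.2952·3.2220/0.9133 = 1.04152

Final: 1.04152


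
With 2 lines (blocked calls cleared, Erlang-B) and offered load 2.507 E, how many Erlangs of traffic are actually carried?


B(2,2.507) = 0.472594 (Erlang-B)
Carried load = a(1 − B) = 2.507·(1 − 0.472594) = 2.507·0.527406 = 1.3222 E

Final: 1.3222 Erlangs


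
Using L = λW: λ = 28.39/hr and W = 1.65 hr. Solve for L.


L = λW = 28.39·1.65 = 46.8435

Final: 46.8435


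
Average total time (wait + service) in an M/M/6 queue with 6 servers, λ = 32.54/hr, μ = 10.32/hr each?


a = 3.1531; ρ = 0.5255; P₀ = 0.041769
Lq = P₀·a^c·ρ/(c!(1−ρ)²) = 0.13307
Wq = Lq/λ = 0.13307/32.54 = 0.004090 hr
W = Wq + 1/μ = 0.004090 + 0.09690 = 0.10099 hr

Final: 0.10099 hr


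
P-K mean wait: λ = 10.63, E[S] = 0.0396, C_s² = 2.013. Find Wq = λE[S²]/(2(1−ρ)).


ρ = λ·E[S] = 10.63·0.0396 = 0.4209
E[S²] = E[S]²(1+C_s²) = 0.0396²·(1+2.013) = 0.004725
Wq = λ·E[S²]/(2(1−ρ)) = 10.63·0.004725/(2·0.5791) = 0.04337 hr

Final: 0.04337 hr


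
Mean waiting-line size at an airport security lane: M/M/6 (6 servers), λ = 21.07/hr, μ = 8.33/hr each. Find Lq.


a = λ/μ = 2.5294; ρ = a/6 = 0.4216
P₀ = 0.079222
Lq = P₀·a^c·ρ / (c!·(1−ρ)²) = 0.079222·261.88897·0.4216/(720·0.33458)
= 0.03631

Final: 0.03631


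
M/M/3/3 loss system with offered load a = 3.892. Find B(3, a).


B(c,a) = (a^c/c!) / Σ_{k=0}^{c} a^k/k!
a^3/3! = 9.825785
Σ terms (k=0..3): 1.00000 + 3.89200 + 7.57383 + 9.82578 = 22.291617
B = 9.825785/22.291617 = 0.440784

Final: 0.440784


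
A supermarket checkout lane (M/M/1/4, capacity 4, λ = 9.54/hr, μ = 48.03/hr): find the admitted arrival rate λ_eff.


ρ = 0.1986; P_K = (1−ρ)ρ^4/(1−ρ^5) = 0.001248
λ_eff = λ(1 − P_K) = 9.54·(1 − 0.001248) = 9.54·0.998752 = 9.5281 /hr

Final: 9.5281 /hr


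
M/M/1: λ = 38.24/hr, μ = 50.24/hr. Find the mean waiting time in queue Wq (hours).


ρ = 38.24/50.24 = 0.7611
Wq = ρ/(μ−λ) = 0.7611/(50.24 − 38.24) = 0.7611/12.00 = 0.06343 hr

Final: 0.06343 hr


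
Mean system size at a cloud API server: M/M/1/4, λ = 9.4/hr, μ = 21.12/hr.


ρ = 9.4/21.12 = 0.4451
L = ρ[1 − (K+1)ρ^K + Kρ^(K+1)] / [(1−ρ)(1−ρ^(K+1))]
Numerator: 0.4451·(1 − 5·0.039241 + 4·0.017465) = 0.388844
Denominator: (0.5549)·(0.982535) = 0.545232
L = 0.388844/0.545232 = 0.7132

Final: 0.7132


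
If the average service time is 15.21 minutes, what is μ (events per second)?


μ = 1/(service time) in consistent units.
1 second = 0.0166667 min, so μ = 0.0166667/15.21 = 0.001096 per second

Final: 0.001096 /sec


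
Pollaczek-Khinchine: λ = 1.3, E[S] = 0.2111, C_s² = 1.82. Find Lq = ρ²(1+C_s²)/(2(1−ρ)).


ρ = λ·E[S] = 1.3·0.2111 = 0.2744
Lq = ρ²(1+C_s²)/(2(1−ρ)) = 0.07531·(1+1.82)/(2·0.7256)
= 0.07531·2.8200/1.4511 = 0.14635

Final: 0.14635


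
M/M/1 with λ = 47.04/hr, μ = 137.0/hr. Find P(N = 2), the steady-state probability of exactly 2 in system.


ρ = 47.04/137.0 = 0.3434
P_n = (1−ρ)·ρ^n = (1 − 0.3434)·0.3434^2 = 0.6566·0.117894 = 0.077415

Final: 0.077415


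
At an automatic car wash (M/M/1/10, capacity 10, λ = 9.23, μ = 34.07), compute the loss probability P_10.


ρ = λ/μ = 9.23/34.07 = 0.2709
P_K = (1−ρ)ρ^K/(1−ρ^(K+1)) = (0.7291·0.000002130)/(1 − 0.0000005769)
= 0.000001553/0.999999 = 0.000001553

Final: 0.000001553


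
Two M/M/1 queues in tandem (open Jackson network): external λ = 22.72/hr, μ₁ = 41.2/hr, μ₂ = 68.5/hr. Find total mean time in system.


Each node sees arrival rate λ = 22.72/hr (tandem ⇒ throughput preserved).
W₁ = 1/(μ₁−λ) = 1/(41.2−22.72) = 0.05411 hr
W₂ = 1/(μ₂−λ) = 1/(68.5−22.72) = 0.02184 hr
W_total = W₁ + W₂ = 0.05411 + 0.02184 = 0.07596 hr

Final: 0.07596 hr


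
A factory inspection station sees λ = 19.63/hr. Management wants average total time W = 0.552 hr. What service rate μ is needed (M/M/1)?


W = 1/(μ−λ) ⇒ μ − λ = 1/W = 1/0.552 = 1.8116
μ = λ + 1/W = 19.63 + 1.8116 = 21.4416 per hr

Final: 21.4416 /hr


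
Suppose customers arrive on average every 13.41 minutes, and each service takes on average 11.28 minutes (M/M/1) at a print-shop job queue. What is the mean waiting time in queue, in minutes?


λ = 60/13.41 = 4.4743 /hr
μ = 60/11.28 = 5.3191 /hr
ρ = λ/μ = 4.4743/5.3191 = 0.8412
Wq = ρ/(μ−λ) = 0.8412/(5.3191−4.4743) = 0.99561 hr
In minutes: 0.99561·60 = 59.736 min

Final: 59.736 min


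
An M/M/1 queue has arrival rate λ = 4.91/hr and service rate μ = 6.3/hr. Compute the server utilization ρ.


ρ = λ/μ = 4.91/6.3 = 0.7794

Final: 0.7794


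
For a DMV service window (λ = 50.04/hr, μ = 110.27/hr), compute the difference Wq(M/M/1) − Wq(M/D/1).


ρ = 50.04/110.27 = 0.4538
Wq(M/M/1) = ρ/(μ−λ) = 0.4538/60.23 = 0.007534 hr
Wq(M/D/1) = ρ/(2(μ−λ)) = 0.003767 hr
Savings = 0.007534 − 0.003767 = 0.003767 hr

Final: 0.003767 hr


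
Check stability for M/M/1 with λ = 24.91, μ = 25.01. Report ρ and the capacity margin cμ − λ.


Total capacity cμ = 1·25.01 = 25.01/hr
ρ = λ/(cμ) = 24.91/25.01 = 0.9960
Stable ⇔ ρ < 1: YES
Spare capacity = cμ − λ = 25.01 − 24.91 = 0.10/hr

Final: ρ = 0.9960; stable; margin = 0.10/hr


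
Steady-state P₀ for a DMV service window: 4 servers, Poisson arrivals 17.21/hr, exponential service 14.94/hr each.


a = λ/μ = 17.21/14.94 = 1.1519; ρ = a/c = 0.2880
Σ_{k=0}^{3} a^k/k! (terms k=0..3) = 1.00000 + 1.15194 + 0.66348 + 0.25476 = 3.07019
Tail: a^4/(4!(1−ρ)) = 1.76084/(24·0.7120) = 0.10304
P₀ = 1/(3.07019 + 0.10304) = 1/3.17323 = 0.315136

Final: 0.315136


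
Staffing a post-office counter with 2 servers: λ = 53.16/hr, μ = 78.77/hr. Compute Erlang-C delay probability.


a = λ/μ = 0.6749; ρ = a/2 = 0.3374
P₀ = 0.495396 (from M/M/c formula)
C(c,a) = [a^c/(c!(1−ρ))]·P₀ = [0.45546/(2·0.6626)]·0.495396
= 0.34371·0.495396 = 0.170273

Final: 0.170273


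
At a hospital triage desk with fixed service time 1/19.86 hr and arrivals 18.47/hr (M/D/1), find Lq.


ρ = 18.47/19.86 = 0.9300
M/D/1: Lq = ρ²/(2(1−ρ)) = 0.8649/(2·0.06999) = 6.17888

Final: 6.17888


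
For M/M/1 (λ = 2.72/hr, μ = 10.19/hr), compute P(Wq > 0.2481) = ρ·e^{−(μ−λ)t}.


ρ = 2.72/10.19 = 0.2669
P(Wq > t) = ρ·e^{−(μ−λ)t} = 0.2669·e^{−1.8533}
= 0.2669·0.156718 = 0.041832

Final: 0.041832


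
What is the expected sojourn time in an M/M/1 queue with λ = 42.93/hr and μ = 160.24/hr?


W = 1/(μ−λ) = 1/(160.24 − 42.93) = 1/117.31 = 0.008524 hr

Final: 0.008524 hr


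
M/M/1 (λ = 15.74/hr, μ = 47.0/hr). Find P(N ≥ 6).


ρ = 15.74/47.0 = 0.3349
P(N ≥ n) = ρ^n = 0.3349^6 = 0.001411

Final: 0.001411


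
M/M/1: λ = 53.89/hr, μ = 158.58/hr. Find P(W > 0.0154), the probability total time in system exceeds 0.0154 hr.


W ~ Exponential(μ−λ) for M/M/1.
μ − λ = 158.58 − 53.89 = 104.6900
P(W > t) = e^{−(μ−λ)t} = e^{−1.6122} = 0.199443

Final: 0.199443


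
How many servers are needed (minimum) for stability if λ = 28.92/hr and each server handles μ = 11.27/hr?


Stability requires cμ > λ ⇔ c > λ/μ.
λ/μ = 28.92/11.27 = 2.5661
Minimum integer c = ⌊2.5661⌋ + 1 = 3
Check: 3·11.27 = 33.81 > 28.92, while 2·11.27 = 22.54 ≤ 28.92

Final: 3 servers


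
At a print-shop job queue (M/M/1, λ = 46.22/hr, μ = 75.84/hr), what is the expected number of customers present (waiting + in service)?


ρ = λ/μ = 46.22/75.84 = 0.6094
L = ρ/(1−ρ) = 0.6094/(1 − 0.6094) = 0.6094/0.3906 = 1.5604

Final: 1.5604


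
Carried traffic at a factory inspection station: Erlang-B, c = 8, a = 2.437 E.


B(8,2.437) = 0.002700 (Erlang-B)
Carried load = a(1 − B) = 2.437·(1 − 0.002700) = 2.437·0.997300 = 2.4304 E

Final: 2.4304 Erlangs


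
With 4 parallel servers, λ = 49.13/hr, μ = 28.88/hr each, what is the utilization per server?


ρ = λ/(cμ) = 49.13/(4·28.88) = 49.13/115.52 = 0.4253

Final: 0.4253


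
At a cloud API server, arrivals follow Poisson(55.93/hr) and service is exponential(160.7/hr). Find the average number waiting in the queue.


ρ = 55.93/160.7 = 0.3480
Lq = ρ²/(1−ρ) = 0.1211/0.6520 = 0.1858

Final: 0.1858


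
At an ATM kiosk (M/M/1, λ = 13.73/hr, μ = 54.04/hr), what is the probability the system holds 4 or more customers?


ρ = 13.73/54.04 = 0.2541
P(N ≥ n) = ρ^n = 0.2541^4 = 0.004167

Final: 0.004167


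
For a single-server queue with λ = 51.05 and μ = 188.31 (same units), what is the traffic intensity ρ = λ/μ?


ρ = λ/μ = 51.05/188.31 = 0.2711

Final: 0.2711


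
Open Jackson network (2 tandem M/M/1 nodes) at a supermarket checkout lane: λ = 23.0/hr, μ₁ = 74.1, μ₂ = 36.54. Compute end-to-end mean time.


Each node sees arrival rate λ = 23.0/hr (tandem ⇒ throughput preserved).
W₁ = 1/(μ₁−λ) = 1/(74.1−23.0) = 0.01957 hr
W₂ = 1/(μ₂−λ) = 1/(36.54−23.0) = 0.07386 hr
W_total = W₁ + W₂ = 0.01957 + 0.07386 = 0.09342 hr

Final: 0.09342 hr


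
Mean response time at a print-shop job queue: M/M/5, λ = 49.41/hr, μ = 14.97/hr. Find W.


a = 3.3006; ρ = 0.6601; P₀ = 0.033015
Lq = P₀·a^c·ρ/(c!(1−ρ)²) = 0.61584
Wq = Lq/λ = 0.61584/49.41 = 0.01246 hr
W = Wq + 1/μ = 0.01246 + 0.06680 = 0.07926 hr

Final: 0.07926 hr


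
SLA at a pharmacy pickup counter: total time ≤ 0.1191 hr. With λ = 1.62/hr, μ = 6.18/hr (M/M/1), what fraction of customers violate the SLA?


W ~ Exponential(μ−λ) for M/M/1.
μ − λ = 6.18 − 1.62 = 4.5600
P(W > t) = e^{−(μ−λ)t} = e^{−0.5431} = 0.580947

Final: 0.580947


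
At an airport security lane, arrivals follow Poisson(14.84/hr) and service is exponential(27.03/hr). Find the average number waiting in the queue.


ρ = 14.84/27.03 = 0.5490
Lq = ρ²/(1−ρ) = 0.3014/0.4510 = 0.6684

Final: 0.6684


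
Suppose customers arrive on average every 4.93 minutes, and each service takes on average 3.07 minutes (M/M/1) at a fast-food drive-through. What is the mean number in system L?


λ = 60/4.93 = 12.1704 /hr
μ = 60/3.07 = 19.5440 /hr
ρ = λ/μ = 12.1704/19.5440 = 0.6227
L = ρ/(1−ρ) = 0.6227/0.3773 = 1.6505

Final: 1.6505


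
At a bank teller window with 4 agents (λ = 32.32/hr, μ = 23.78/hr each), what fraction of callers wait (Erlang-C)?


a = λ/μ = 1.3591; ρ = a/4 = 0.3398
P₀ = 0.255329 (from M/M/c formula)
C(c,a) = [a^c/(c!(1−ρ))]·P₀ = [3.41223/(24·0.6602)]·0.255329
= 0.21535·0.255329 = 0.054984

Final: 0.054984
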